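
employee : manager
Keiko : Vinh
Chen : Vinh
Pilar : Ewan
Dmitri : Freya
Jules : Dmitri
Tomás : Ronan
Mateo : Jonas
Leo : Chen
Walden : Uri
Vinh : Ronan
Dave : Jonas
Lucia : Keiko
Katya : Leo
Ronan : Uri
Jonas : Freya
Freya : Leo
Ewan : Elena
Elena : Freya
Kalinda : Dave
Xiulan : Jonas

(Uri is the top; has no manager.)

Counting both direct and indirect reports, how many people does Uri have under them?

20

Uri directly manages Ronan, Walden. Under Ronan: Tomás, Vinh, Keiko, Lucia, Chen, Leo, Freya, Dmitri, Jules, Elena, Ewan, Pilar, Jonas, Mateo, Dave, Kalinda, Xiulan, Katya (18). Walden has no reports. So Uri's organization is 2 direct reports plus everyone under them: 19 + 1 = 20.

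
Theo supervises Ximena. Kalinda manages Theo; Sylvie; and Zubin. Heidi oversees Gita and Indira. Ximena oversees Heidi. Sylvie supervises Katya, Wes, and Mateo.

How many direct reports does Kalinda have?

3

Kalinda directly manages Theo, Sylvie, Zubin. That is 3 direct reports.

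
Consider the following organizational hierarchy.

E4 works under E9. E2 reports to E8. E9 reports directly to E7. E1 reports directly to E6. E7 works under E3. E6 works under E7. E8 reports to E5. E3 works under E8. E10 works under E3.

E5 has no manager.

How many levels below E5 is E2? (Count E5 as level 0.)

Chain from E2 up to E5: E2 → E8 → E5. That is 2 steps up, so E2 is 2 levels below E5.

2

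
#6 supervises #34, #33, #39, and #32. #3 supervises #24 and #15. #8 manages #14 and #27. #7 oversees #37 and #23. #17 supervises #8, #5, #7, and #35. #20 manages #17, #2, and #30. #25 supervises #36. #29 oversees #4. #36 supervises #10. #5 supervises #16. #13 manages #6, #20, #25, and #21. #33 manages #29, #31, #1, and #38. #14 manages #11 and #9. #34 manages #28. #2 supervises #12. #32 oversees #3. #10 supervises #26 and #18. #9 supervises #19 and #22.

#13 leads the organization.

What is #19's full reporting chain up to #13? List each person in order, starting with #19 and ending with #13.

#19 reports to #9. #9 reports to #14. #14 reports to #8. #8 reports to #17. #17 reports to #20. #20 reports to #13. #13 is at the top.

#19 -> #9 -> #14 -> #8 -> #17 -> #20 -> #13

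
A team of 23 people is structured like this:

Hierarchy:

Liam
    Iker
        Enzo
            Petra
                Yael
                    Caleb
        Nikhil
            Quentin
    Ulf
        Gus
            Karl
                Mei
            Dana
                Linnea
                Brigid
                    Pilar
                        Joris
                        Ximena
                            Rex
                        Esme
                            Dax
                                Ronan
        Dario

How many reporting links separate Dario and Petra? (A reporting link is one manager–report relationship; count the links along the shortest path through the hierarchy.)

5

Dario is 2 levels below Liam, and Petra is 3 levels below Liam (their lowest common manager). The shortest path runs up from Dario to Liam and back down to Petra: 2 + 3 = 5 links.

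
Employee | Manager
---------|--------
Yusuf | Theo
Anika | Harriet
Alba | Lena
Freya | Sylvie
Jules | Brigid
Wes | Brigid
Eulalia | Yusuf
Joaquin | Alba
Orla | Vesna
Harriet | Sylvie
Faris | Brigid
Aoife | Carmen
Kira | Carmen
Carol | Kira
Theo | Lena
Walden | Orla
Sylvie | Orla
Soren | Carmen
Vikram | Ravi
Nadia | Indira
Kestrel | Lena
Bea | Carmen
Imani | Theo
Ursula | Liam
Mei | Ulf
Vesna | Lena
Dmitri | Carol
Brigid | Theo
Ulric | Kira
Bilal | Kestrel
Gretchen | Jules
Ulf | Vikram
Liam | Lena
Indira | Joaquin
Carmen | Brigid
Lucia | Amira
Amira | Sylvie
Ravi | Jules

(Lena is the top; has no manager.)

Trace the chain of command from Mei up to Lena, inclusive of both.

Mei -> Ulf -> Vikram -> Ravi -> Jules -> Brigid -> Theo -> Lena

Mei reports to Ulf. Ulf reports to Vikram. Vikram reports to Ravi. Ravi reports to Jules. Jules reports to Brigid. Brigid reports to Theo. Theo reports to Lena. Lena is at the top.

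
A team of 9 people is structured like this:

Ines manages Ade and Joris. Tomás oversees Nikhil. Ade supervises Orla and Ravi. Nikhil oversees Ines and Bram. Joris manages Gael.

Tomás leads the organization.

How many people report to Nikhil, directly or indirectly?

Nikhil directly manages Ines, Bram. Under Ines: Joris, Gael, Ade, Ravi, Orla (5). Bram has no reports. So Nikhil's organization is 2 direct reports plus everyone under them: 6 + 1 = 7.

7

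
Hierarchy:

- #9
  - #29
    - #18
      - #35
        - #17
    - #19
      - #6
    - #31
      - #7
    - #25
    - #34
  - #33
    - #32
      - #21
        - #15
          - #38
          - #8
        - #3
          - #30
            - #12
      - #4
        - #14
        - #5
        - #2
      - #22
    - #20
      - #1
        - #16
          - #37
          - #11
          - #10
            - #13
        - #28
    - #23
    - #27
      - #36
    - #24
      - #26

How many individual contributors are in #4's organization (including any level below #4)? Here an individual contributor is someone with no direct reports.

The people in #4's organization with no one reporting to them are #2, #5, #14. That is 3.

3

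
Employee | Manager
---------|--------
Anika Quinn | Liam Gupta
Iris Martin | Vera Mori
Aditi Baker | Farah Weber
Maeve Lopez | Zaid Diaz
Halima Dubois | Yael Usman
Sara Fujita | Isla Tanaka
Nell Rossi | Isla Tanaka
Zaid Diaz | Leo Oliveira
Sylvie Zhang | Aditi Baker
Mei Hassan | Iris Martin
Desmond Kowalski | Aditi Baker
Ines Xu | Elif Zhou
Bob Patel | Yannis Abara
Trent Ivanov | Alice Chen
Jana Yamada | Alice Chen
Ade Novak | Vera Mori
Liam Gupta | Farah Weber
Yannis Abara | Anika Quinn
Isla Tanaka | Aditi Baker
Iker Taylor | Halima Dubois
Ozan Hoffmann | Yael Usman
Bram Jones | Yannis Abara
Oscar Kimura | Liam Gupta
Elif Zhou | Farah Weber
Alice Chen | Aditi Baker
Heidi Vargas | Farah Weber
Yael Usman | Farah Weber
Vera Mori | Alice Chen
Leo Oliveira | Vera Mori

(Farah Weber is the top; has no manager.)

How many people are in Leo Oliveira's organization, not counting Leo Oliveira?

Leo Oliveira directly manages Zaid Diaz. Under Zaid Diaz: Maeve Lopez (1). That's 2 in total.

2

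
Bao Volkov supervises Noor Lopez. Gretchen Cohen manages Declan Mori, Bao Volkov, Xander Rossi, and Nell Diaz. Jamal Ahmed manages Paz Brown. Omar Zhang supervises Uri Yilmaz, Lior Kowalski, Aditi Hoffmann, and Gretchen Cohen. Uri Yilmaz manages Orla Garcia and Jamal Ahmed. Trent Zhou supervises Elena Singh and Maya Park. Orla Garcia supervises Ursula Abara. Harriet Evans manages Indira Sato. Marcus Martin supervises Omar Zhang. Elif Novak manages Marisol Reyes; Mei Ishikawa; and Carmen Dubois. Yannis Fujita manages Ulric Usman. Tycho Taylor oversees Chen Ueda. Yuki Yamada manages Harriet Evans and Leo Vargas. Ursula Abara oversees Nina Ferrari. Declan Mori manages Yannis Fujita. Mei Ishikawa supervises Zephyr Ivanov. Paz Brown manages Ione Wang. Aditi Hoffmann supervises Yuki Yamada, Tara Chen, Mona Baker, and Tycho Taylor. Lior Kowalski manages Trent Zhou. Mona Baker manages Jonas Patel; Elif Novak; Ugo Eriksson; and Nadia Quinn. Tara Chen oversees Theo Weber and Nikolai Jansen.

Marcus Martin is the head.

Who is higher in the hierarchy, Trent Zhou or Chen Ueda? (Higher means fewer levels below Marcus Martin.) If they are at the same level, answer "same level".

Trent Zhou is 3 levels below Marcus Martin; Chen Ueda is 4. Trent Zhou is higher.

Trent Zhou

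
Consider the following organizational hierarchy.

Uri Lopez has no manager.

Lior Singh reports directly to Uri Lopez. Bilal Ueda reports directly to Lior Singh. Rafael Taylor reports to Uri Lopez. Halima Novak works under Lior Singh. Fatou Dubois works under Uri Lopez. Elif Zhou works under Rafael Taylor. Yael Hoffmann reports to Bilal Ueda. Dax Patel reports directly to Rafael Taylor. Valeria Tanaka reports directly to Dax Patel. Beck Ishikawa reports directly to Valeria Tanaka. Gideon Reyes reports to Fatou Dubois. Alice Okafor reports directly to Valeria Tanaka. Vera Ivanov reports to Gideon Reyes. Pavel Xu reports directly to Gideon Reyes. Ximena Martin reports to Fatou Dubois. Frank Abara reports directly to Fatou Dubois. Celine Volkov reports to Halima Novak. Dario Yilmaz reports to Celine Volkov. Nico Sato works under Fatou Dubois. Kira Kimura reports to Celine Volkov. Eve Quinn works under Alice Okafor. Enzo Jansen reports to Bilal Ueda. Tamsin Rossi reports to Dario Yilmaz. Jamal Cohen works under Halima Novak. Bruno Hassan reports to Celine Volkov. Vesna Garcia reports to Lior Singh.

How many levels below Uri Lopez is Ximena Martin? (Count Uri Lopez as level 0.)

2

Chain from Ximena Martin up to Uri Lopez: Ximena Martin → Fatou Dubois → Uri Lopez. That is 2 steps up, so Ximena Martin is 2 levels below Uri Lopez.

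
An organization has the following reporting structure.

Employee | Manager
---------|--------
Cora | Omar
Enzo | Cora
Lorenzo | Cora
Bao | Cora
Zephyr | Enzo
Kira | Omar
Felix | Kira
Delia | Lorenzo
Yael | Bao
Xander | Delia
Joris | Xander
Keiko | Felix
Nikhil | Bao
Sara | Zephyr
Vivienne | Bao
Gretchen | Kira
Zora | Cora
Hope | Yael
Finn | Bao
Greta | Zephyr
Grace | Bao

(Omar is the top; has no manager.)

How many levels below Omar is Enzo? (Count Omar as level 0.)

2

Chain from Enzo up to Omar: Enzo → Cora → Omar. That is 2 steps up, so Enzo is 2 levels below Omar.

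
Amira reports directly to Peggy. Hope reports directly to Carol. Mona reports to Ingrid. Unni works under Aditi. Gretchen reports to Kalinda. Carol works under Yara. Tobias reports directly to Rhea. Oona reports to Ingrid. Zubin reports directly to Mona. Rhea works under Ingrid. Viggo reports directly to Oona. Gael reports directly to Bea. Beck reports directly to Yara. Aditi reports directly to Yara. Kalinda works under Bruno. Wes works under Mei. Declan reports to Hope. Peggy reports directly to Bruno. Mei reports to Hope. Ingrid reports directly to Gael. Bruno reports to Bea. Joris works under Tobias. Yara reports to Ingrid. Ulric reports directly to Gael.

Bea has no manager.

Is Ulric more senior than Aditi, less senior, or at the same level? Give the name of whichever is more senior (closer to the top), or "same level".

Ulric

Ulric is 2 levels below Bea; Aditi is 4. Ulric is higher.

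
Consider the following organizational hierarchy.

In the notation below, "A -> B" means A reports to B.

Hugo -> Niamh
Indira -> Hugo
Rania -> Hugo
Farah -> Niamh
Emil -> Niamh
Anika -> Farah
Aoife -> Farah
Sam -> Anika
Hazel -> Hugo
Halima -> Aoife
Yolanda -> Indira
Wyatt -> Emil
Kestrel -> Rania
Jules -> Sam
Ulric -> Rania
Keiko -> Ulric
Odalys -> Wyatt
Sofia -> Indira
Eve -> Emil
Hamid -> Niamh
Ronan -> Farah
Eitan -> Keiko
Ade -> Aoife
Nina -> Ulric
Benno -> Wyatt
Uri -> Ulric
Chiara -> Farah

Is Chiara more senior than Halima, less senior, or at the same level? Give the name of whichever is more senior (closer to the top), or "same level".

Chiara

Chiara is 2 levels below Niamh; Halima is 3. Chiara is higher.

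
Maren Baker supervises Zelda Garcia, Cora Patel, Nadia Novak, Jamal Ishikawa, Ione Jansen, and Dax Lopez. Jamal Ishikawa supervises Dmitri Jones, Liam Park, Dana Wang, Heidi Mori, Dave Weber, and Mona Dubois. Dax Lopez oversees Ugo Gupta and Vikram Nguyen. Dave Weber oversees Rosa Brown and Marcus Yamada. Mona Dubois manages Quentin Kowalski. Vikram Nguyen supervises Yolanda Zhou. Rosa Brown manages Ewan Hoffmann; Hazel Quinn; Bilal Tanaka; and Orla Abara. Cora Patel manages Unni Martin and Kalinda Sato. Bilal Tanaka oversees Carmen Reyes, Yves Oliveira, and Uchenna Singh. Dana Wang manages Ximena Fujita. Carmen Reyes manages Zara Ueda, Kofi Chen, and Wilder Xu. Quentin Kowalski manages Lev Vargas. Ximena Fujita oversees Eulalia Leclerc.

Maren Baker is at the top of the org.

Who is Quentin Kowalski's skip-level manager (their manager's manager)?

Quentin Kowalski reports to Mona Dubois, and Mona Dubois reports to Jamal Ishikawa. So Quentin Kowalski's skip-level manager is Jamal Ishikawa.

Jamal Ishikawa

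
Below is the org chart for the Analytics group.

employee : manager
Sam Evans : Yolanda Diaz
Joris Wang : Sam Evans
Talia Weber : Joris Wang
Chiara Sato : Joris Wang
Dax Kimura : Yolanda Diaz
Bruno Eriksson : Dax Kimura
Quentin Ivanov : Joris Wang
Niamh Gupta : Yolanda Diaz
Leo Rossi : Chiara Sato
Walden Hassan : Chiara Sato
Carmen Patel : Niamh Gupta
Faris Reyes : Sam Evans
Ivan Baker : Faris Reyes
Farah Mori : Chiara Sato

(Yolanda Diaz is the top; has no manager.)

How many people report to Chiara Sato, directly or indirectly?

Chiara Sato directly manages Leo Rossi, Walden Hassan, Farah Mori. Leo Rossi has no reports. Walden Hassan has no reports. Farah Mori has no reports. So Chiara Sato's organization is 3 direct reports plus everyone under them: 1 + 1 + 1 = 3.

3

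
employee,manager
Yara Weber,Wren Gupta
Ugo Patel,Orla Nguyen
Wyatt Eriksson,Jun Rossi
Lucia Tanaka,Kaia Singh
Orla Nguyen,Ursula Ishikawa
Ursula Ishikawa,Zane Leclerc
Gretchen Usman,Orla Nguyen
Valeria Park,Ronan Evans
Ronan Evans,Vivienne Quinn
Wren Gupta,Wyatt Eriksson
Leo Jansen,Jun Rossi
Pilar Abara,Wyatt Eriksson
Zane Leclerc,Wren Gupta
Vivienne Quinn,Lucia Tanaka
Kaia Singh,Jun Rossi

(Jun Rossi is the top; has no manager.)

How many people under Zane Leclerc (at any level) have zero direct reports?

2

The people in Zane Leclerc's organization with no one reporting to them are Ugo Patel, Gretchen Usman. That is 2.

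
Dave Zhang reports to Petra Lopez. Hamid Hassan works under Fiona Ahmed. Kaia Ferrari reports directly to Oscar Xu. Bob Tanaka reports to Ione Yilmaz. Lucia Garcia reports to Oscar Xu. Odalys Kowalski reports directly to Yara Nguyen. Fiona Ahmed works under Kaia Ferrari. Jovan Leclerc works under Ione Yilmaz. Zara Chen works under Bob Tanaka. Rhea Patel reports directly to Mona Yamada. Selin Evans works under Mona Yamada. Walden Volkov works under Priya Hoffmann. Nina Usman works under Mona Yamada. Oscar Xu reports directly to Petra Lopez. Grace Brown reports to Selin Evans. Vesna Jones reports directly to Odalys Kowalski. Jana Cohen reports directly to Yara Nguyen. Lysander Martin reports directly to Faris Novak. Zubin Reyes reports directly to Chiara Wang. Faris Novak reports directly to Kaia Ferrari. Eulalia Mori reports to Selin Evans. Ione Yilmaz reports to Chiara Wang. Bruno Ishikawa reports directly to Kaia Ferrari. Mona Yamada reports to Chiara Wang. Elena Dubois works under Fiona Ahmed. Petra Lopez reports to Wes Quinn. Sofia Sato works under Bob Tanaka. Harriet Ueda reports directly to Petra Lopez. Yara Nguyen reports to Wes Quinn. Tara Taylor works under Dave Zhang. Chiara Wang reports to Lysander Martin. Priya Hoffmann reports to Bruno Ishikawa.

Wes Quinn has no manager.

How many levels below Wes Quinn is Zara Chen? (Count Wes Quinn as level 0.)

9

Chain from Zara Chen up to Wes Quinn: Zara Chen → Bob Tanaka → Ione Yilmaz → Chiara Wang → Lysander Martin → Faris Novak → Kaia Ferrari → Oscar Xu → Petra Lopez → Wes Quinn. That is 9 steps up, so Zara Chen is 9 levels below Wes Quinn.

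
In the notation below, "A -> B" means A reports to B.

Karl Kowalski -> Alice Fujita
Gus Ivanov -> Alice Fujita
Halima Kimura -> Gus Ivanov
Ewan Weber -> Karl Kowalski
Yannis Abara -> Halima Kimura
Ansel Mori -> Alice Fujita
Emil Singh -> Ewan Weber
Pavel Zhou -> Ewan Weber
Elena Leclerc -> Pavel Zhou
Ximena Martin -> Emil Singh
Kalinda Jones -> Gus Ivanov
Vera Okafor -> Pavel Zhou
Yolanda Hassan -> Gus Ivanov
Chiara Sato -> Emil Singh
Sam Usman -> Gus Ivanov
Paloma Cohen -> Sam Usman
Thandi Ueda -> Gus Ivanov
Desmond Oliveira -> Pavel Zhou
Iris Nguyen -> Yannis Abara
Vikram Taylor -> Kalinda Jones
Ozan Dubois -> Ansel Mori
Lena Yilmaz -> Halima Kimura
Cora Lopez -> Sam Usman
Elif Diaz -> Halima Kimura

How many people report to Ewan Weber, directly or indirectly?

Ewan Weber directly manages Emil Singh, Pavel Zhou. Under Emil Singh: Chiara Sato, Ximena Martin (2). Under Pavel Zhou: Desmond Oliveira, Vera Okafor, Elena Leclerc (3). So Ewan Weber's organization is 2 direct reports plus everyone under them: 3 + 4 = 7.

7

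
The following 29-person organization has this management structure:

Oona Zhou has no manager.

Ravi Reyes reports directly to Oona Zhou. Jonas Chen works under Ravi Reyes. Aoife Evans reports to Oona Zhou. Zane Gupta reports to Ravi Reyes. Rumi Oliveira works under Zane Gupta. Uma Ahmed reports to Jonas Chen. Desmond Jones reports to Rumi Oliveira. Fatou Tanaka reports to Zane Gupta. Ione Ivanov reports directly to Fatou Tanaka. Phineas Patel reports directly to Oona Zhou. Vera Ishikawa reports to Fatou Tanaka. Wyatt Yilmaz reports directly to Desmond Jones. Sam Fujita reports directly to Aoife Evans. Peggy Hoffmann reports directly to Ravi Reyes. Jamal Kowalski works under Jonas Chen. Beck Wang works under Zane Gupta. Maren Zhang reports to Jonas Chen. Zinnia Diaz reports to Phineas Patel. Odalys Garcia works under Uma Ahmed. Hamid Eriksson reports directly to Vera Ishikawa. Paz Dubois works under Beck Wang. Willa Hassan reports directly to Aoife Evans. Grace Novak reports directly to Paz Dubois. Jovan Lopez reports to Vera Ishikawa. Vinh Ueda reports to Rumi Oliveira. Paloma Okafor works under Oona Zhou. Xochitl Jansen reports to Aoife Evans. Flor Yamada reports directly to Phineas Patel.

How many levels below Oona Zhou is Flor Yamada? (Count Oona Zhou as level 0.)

Chain from Flor Yamada up to Oona Zhou: Flor Yamada → Phineas Patel → Oona Zhou. That is 2 steps up, so Flor Yamada is 2 levels below Oona Zhou.

2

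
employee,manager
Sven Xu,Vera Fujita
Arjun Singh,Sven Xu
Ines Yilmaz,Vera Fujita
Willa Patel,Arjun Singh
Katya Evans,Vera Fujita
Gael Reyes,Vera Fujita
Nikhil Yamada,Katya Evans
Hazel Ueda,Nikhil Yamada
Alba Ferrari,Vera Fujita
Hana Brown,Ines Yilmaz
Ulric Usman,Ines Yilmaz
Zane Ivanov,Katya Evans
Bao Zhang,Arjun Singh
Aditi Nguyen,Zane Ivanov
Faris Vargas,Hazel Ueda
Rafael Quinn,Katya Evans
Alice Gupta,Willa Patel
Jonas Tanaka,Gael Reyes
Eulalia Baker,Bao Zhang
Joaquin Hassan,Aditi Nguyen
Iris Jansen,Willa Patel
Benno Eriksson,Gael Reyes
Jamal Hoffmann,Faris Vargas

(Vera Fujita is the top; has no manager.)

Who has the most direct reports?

Vera Fujita

Direct-report counts: Vera Fujita has 5; Gael Reyes has 2; Katya Evans has 3; Zane Ivanov has 1; Aditi Nguyen has 1; Nikhil Yamada has 1; Hazel Ueda has 1; Faris Vargas has 1; Ines Yilmaz has 2; Sven Xu has 1; Arjun Singh has 2; Bao Zhang has 1; Willa Patel has 2. The largest is 5, held by Vera Fujita.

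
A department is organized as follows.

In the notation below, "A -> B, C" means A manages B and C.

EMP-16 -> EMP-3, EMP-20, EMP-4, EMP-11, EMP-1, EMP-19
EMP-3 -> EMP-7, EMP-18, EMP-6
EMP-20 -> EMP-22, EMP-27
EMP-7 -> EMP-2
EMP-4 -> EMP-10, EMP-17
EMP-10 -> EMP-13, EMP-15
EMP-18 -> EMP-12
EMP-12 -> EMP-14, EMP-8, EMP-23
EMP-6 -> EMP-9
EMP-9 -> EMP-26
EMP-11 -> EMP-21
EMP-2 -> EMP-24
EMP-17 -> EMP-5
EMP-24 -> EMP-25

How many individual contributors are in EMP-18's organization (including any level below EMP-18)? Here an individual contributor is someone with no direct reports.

The people in EMP-18's organization with no one reporting to them are EMP-23, EMP-8, EMP-14. That is 3.

3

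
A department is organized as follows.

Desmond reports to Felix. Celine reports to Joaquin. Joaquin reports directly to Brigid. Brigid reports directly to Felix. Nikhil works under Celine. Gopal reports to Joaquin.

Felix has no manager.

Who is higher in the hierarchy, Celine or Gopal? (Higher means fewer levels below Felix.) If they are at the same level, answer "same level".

same level

Both Celine and Gopal are 3 levels below Felix.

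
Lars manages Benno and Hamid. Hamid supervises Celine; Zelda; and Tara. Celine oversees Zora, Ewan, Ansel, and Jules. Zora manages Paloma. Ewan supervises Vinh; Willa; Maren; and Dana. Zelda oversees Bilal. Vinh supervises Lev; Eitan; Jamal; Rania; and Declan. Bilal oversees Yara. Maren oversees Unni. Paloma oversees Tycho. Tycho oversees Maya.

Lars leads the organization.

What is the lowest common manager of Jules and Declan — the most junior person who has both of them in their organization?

Celine

Jules's chain of managers is Celine, Hamid, Lars. Declan's chain of managers is Vinh, Ewan, Celine, Hamid, Lars. The first manager that appears in both chains is Celine.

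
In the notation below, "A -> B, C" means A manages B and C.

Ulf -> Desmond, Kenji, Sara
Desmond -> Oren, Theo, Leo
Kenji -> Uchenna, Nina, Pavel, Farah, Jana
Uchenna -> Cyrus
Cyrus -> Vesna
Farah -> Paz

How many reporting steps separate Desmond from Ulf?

1

Chain from Desmond up to Ulf: Desmond → Ulf. That is 1 step up, so Desmond is 1 level below Ulf.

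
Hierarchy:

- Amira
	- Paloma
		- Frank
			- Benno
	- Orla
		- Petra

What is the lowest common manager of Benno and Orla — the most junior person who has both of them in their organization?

Amira

Benno's chain of managers is Frank, Paloma, Amira. Orla's chain of managers is Amira. The first manager that appears in both chains is Amira.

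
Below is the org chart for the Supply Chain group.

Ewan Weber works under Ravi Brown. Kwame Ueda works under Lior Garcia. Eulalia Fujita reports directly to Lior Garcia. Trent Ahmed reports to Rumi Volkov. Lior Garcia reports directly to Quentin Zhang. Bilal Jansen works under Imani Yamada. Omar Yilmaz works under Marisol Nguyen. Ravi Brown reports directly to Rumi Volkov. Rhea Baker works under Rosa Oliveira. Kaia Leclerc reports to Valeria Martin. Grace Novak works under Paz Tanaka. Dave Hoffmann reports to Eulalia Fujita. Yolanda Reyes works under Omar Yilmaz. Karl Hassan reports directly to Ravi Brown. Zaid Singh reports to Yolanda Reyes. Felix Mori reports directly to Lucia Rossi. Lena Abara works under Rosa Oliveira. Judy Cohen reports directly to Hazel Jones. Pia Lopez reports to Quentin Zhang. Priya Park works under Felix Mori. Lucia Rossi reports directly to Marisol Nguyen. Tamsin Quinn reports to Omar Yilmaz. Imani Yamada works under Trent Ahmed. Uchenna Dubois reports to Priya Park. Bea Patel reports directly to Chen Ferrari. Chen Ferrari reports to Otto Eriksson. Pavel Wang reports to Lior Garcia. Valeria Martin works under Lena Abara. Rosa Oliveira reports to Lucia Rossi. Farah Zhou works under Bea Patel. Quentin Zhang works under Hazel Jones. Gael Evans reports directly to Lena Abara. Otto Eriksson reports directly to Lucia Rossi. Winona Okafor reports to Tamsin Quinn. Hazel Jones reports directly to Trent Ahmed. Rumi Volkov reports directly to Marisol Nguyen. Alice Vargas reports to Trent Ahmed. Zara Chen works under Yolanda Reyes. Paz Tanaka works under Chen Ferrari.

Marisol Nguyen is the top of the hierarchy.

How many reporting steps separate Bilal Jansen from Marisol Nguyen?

Chain from Bilal Jansen up to Marisol Nguyen: Bilal Jansen → Imani Yamada → Trent Ahmed → Rumi Volkov → Marisol Nguyen. That is 4 steps up, so Bilal Jansen is 4 levels below Marisol Nguyen.

4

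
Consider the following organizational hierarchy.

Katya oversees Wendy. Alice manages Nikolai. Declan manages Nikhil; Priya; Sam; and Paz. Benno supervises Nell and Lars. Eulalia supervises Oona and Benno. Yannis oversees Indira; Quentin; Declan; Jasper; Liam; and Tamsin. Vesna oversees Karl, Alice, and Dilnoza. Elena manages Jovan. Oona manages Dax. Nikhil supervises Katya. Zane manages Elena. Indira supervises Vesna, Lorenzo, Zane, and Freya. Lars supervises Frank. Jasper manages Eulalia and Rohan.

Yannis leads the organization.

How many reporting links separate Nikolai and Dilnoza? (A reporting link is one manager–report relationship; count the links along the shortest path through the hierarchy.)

3

Nikolai is 2 levels below Vesna, and Dilnoza is 1 level below Vesna (their lowest common manager). The shortest path runs up from Nikolai to Vesna and back down to Dilnoza: 2 + 1 = 3 links.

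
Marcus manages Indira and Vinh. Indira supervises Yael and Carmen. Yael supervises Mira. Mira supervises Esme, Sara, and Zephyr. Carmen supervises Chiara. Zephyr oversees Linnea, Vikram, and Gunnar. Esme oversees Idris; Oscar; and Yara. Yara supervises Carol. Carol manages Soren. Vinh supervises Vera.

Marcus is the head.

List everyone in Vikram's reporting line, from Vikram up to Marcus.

Vikram reports to Zephyr. Zephyr reports to Mira. Mira reports to Yael. Yael reports to Indira. Indira reports to Marcus. Marcus is at the top.

Vikram -> Zephyr -> Mira -> Yael -> Indira -> Marcus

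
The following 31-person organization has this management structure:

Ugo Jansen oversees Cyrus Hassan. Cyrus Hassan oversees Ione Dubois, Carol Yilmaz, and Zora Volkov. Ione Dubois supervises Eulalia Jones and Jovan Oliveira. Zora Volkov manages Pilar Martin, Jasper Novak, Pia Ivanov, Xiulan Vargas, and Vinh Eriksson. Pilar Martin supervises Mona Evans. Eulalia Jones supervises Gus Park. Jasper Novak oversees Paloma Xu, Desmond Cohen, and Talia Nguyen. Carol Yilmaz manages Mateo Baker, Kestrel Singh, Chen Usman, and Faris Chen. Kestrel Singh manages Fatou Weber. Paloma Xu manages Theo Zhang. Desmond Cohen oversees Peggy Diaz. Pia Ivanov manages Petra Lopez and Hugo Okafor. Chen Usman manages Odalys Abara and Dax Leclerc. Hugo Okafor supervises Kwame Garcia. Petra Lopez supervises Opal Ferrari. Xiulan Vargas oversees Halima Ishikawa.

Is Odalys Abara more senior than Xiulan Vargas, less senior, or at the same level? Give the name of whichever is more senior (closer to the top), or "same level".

Xiulan Vargas

Odalys Abara is 4 levels below Ugo Jansen; Xiulan Vargas is 3. Xiulan Vargas is higher.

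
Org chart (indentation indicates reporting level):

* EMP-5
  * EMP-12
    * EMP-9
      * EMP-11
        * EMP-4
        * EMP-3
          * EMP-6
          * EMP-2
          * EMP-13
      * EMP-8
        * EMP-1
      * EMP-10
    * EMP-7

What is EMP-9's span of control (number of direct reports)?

EMP-9 directly manages EMP-11, EMP-8, EMP-10. That is 3 direct reports.

3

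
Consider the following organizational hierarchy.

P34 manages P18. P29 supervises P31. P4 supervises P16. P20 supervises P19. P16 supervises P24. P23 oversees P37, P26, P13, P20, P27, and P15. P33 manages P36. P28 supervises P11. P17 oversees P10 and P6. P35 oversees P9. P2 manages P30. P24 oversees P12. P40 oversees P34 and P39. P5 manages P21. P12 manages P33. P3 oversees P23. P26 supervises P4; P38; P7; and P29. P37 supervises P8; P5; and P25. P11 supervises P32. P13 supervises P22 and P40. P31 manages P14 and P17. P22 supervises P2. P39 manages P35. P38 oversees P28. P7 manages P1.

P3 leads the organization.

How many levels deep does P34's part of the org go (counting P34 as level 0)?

The longest chain under P34 runs P34 → P18, which is 1 level below P34.

1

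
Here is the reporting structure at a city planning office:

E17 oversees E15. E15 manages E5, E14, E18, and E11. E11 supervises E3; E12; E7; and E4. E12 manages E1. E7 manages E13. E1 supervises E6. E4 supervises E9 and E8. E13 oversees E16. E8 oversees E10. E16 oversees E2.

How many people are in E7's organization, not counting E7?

E7 directly manages E13. Under E13: E16, E2 (2). That's 3 in total.

3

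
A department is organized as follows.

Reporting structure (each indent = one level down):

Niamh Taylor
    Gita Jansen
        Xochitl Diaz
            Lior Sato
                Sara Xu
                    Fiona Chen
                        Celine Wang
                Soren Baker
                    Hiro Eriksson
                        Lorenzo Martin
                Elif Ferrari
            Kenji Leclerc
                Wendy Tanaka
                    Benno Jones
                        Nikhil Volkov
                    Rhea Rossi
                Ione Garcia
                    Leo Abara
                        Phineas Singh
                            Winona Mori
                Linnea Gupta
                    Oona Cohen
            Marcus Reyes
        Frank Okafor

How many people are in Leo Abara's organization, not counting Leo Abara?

2

Leo Abara directly manages Phineas Singh. Under Phineas Singh: Winona Mori (1). That's 2 in total.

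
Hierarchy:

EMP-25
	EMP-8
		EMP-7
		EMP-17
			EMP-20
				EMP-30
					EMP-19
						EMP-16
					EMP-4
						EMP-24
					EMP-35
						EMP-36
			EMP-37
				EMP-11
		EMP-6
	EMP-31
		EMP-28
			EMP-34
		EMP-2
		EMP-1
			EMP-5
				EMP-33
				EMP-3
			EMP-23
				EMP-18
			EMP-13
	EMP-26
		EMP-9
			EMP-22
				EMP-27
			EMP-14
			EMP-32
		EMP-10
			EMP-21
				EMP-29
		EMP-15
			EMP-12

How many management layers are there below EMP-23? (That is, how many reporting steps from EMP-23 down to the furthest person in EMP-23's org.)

1

The longest chain under EMP-23 runs EMP-23 → EMP-18, which is 1 level below EMP-23.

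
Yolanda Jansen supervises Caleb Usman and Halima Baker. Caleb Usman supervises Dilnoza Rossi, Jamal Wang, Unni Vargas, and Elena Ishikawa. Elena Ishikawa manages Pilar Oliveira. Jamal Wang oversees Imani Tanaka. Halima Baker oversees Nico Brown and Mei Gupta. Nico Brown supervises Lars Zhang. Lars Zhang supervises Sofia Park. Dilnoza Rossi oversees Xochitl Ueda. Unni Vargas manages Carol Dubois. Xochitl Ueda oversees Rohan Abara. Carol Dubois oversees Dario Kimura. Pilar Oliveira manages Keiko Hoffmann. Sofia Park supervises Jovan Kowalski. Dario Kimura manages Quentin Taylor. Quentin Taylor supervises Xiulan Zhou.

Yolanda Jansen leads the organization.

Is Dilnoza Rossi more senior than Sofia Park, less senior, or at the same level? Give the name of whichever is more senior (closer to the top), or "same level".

Dilnoza Rossi

Dilnoza Rossi is 2 levels below Yolanda Jansen; Sofia Park is 4. Dilnoza Rossi is higher.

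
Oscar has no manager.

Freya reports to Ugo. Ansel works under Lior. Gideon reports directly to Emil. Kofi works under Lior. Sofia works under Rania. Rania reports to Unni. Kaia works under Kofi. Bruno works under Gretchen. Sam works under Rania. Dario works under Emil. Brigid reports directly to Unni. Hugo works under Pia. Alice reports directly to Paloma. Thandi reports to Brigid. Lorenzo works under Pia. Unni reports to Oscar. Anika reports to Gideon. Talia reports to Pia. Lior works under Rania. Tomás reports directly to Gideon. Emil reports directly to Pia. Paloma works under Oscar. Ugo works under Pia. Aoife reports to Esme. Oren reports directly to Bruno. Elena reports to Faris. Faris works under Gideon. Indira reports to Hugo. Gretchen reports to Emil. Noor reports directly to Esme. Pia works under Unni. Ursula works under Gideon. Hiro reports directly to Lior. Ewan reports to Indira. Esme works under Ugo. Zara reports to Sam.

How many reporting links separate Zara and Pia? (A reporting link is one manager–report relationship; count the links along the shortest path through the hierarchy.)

4

Zara is 3 levels below Unni, and Pia is 1 level below Unni (their lowest common manager). The shortest path runs up from Zara to Unni and back down to Pia: 3 + 1 = 4 links.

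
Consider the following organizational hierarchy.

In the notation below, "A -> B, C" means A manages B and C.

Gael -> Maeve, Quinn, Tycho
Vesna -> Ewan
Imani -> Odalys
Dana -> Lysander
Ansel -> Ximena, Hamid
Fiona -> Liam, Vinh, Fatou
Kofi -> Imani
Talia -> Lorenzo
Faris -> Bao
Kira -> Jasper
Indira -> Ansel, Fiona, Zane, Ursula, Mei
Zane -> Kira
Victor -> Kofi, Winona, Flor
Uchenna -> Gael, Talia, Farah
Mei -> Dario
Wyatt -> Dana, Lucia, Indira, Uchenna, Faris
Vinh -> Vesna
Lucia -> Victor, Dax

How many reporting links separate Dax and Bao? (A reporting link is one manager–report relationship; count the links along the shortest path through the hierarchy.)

4

Dax is 2 levels below Wyatt, and Bao is 2 levels below Wyatt (their lowest common manager). The shortest path runs up from Dax to Wyatt and back down to Bao: 2 + 2 = 4 links.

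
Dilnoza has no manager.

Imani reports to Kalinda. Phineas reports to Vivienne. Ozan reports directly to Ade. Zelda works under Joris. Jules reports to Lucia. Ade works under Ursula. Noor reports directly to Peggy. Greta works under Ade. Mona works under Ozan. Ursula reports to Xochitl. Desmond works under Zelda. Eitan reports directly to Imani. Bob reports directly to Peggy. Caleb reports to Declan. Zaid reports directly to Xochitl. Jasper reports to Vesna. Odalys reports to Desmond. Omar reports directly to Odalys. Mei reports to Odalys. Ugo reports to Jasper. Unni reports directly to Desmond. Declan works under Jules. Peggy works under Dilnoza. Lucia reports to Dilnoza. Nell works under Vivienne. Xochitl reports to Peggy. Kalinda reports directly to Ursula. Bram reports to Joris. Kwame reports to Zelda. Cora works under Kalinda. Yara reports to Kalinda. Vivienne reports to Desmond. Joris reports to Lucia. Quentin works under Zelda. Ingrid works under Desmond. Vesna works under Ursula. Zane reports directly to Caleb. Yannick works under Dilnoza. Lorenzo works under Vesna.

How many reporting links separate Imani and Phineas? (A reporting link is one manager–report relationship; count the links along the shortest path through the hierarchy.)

Imani is 5 levels below Dilnoza, and Phineas is 6 levels below Dilnoza (their lowest common manager). The shortest path runs up from Imani to Dilnoza and back down to Phineas: 5 + 6 = 11 links.

11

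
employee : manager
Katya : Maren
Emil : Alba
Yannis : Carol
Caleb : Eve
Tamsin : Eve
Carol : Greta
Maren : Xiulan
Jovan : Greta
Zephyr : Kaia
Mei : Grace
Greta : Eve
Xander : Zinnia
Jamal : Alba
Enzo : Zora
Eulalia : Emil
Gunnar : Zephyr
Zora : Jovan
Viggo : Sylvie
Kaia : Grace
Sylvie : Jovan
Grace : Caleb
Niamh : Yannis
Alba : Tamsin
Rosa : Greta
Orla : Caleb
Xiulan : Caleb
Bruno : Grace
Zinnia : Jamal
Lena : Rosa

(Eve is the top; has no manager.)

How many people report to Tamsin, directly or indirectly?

6

Tamsin directly manages Alba. Under Alba: Jamal, Zinnia, Xander, Emil, Eulalia (5). That's 6 in total.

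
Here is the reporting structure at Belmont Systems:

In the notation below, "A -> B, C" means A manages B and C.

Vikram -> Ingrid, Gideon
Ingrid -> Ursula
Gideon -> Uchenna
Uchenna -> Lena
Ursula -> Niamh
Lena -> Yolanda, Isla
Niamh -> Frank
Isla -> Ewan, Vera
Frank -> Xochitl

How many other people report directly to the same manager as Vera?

1

Vera reports to Isla. Isla's other direct reports are Ewan — 1 peer.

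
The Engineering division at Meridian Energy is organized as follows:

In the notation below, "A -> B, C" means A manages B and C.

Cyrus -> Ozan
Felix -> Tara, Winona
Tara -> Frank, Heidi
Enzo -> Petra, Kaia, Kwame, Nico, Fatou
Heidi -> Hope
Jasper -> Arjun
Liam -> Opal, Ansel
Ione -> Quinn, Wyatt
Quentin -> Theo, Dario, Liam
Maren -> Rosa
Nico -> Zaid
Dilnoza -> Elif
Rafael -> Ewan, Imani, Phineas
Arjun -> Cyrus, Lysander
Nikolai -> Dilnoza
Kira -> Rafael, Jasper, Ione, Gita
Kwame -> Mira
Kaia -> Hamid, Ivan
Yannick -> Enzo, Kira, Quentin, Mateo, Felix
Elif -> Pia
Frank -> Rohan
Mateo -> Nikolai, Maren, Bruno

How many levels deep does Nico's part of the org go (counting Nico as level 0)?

The longest chain under Nico runs Nico → Zaid, which is 1 level below Nico.

1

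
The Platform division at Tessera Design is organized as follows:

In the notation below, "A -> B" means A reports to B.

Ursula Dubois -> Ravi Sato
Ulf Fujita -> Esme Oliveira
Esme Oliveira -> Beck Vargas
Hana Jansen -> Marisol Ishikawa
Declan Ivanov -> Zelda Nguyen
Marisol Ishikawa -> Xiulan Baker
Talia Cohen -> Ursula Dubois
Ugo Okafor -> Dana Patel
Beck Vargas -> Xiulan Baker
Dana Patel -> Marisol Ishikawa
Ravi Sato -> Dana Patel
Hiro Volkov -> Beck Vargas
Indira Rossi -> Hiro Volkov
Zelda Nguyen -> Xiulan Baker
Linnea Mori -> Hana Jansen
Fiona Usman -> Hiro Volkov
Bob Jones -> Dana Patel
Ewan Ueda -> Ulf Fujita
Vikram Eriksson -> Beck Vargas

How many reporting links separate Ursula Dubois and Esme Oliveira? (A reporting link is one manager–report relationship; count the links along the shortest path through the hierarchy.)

Ursula Dubois is 4 levels below Xiulan Baker, and Esme Oliveira is 2 levels below Xiulan Baker (their lowest common manager). The shortest path runs up from Ursula Dubois to Xiulan Baker and back down to Esme Oliveira: 4 + 2 = 6 links.

6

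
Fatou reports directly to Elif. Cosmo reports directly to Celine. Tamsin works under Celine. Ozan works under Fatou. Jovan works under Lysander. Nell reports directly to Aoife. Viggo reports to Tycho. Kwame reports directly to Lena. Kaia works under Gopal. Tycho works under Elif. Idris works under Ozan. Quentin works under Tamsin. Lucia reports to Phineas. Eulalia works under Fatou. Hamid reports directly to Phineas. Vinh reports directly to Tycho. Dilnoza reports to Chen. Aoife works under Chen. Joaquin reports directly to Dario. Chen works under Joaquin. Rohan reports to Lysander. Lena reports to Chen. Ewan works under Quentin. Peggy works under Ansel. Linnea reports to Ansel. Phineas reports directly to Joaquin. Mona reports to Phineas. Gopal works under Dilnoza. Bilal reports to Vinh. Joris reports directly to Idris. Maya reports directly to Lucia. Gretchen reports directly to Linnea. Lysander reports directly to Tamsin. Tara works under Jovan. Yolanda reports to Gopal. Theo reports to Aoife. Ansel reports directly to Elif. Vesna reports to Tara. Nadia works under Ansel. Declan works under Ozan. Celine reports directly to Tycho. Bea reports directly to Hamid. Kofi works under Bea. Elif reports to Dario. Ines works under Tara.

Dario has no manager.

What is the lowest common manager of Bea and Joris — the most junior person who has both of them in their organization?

Bea's chain of managers is Hamid, Phineas, Joaquin, Dario. Joris's chain of managers is Idris, Ozan, Fatou, Elif, Dario. The first manager that appears in both chains is Dario.

Dario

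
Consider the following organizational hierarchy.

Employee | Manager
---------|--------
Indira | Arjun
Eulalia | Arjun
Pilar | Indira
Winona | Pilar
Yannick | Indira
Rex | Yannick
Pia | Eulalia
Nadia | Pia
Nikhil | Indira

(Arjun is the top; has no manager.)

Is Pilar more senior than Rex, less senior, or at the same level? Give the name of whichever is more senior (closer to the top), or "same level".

Pilar is 2 levels below Arjun; Rex is 3. Pilar is higher.

Pilar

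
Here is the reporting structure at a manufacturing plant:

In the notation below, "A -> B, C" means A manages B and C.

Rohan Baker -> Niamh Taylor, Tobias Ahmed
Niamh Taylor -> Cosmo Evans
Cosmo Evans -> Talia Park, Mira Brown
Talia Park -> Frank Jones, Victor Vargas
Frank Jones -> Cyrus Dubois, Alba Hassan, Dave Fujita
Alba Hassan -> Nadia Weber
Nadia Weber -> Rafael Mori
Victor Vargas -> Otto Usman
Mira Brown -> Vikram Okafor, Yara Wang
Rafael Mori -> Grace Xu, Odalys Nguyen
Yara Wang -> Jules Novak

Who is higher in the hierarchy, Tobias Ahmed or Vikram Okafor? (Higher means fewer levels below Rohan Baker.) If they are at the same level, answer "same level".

Tobias Ahmed is 1 level below Rohan Baker; Vikram Okafor is 4. Tobias Ahmed is higher.

Tobias Ahmed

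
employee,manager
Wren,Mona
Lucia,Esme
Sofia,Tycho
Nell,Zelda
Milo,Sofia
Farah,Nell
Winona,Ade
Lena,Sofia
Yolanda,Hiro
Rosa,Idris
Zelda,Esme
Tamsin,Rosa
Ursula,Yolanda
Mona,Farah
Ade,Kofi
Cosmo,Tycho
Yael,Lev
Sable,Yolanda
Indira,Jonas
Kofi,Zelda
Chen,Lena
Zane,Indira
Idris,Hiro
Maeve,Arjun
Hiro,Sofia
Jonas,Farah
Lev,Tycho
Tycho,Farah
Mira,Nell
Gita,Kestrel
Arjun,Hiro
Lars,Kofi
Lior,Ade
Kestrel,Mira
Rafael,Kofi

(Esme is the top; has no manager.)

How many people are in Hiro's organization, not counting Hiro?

8

Hiro directly manages Idris, Arjun, Yolanda. Under Idris: Rosa, Tamsin (2). Under Arjun: Maeve (1). Under Yolanda: Sable, Ursula (2). So Hiro's organization is 3 direct reports plus everyone under them: 3 + 2 + 3 = 8.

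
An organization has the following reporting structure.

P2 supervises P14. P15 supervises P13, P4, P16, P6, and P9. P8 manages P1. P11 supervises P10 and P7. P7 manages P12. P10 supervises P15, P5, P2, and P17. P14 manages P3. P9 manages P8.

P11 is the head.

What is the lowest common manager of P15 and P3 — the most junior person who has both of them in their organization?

P10

P15's chain of managers is P10, P11. P3's chain of managers is P14, P2, P10, P11. The first manager that appears in both chains is P10.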